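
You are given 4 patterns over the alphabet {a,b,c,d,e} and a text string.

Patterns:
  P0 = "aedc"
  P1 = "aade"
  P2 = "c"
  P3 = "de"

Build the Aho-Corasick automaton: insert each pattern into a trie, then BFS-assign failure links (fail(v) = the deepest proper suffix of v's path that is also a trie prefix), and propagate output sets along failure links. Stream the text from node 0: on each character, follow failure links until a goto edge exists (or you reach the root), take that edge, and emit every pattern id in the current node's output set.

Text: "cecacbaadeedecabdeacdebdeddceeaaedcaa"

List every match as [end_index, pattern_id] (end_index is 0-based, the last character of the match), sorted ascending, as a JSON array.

Build:
Trie (insert patterns):
  0='ε' goto a→1 c→8 d→9
  1='a' goto a→5 e→2
  2='ae' goto d→3
  3='aed' goto c→4
  4='aedc' goto ·  ←P0
  5='aa' goto d→6
  6='aad' goto e→7
  7='aade' goto ·  ←P1
  8='c' goto ·  ←P2
  9='d' goto e→10
  10='de' goto ·  ←P3

BFS fail/out derivation:
  n1('a'): parent n0 fail=0; on 'a' 0 → fail=0;  out ∅∪∅=∅
  n8('c'): parent n0 fail=0; on 'c' 0 → fail=0;  out {2}∪∅={2}
  n9('d'): parent n0 fail=0; on 'd' 0 → fail=0;  out ∅∪∅=∅
  n2('ae'): parent n1 fail=0; on 'e' 0 → fail=0;  out ∅∪∅=∅
  n5('aa'): parent n1 fail=0; on 'a' 0 → fail=1;  out ∅∪∅=∅
  n10('de'): parent n9 fail=0; on 'e' 0 → fail=0;  out {3}∪∅={3}
  n3('aed'): parent n2 fail=0; on 'd' 0 → fail=9;  out ∅∪∅=∅
  n6('aad'): parent n5 fail=1; on 'd' 1→0 → fail=9;  out ∅∪∅=∅
  n4('aedc'): parent n3 fail=9; on 'c' 9→0 → fail=8;  out {0}∪{2}={0,2}
  n7('aade'): parent n6 fail=9; on 'e' 9 → fail=10;  out {1}∪{3}={1,3}

Scan:
[0] read 'c'  n0⇒n8  → match P2@[0:0]
[1] read 'e'  n8⇒n0 (fail-walked)
[2] read 'c'  n0⇒n8  → match P2@[2:2]
[3] read 'a'  n8⇒n1 (fail-walked)
[4] read 'c'  n1⇒n8 (fail-walked)  → match P2@[4:4]
[5] read 'b'  n8⇒n0 (fail-walked)
[6] read 'a'  n0⇒n1
[7] read 'a'  n1⇒n5
[8] read 'd'  n5⇒n6
[9] read 'e'  n6⇒n7  → match P1@[6:9],P3@[8:9]
[10] read 'e'  n7⇒n0 (fail-walked)
[11] read 'd'  n0⇒n9
[12] read 'e'  n9⇒n10  → match P3@[11:12]
[13] read 'c'  n10⇒n8 (fail-walked)  → match P2@[13:13]
[14] read 'a'  n8⇒n1 (fail-walked)
[15] read 'b'  n1⇒n0 (fail-walked)
[16] read 'd'  n0⇒n9
[17] read 'e'  n9⇒n10  → match P3@[16:17]
[18] read 'a'  n10⇒n1 (fail-walked)
[19] read 'c'  n1⇒n8 (fail-walked)  → match P2@[19:19]
[20] read 'd'  n8⇒n9 (fail-walked)
[21] read 'e'  n9⇒n10  → match P3@[20:21]
[22] read 'b'  n10⇒n0 (fail-walked)
[23] read 'd'  n0⇒n9
[24] read 'e'  n9⇒n10  → match P3@[23:24]
[25] read 'd'  n10⇒n9 (fail-walked)
[26] read 'd'  n9⇒n9 (fail-walked)
[27] read 'c'  n9⇒n8 (fail-walked)  → match P2@[27:27]
[28] read 'e'  n8⇒n0 (fail-walked)
[29] read 'e'  n0⇒n0
[30] read 'a'  n0⇒n1
[31] read 'a'  n1⇒n5
[32] read 'e'  n5⇒n2 (fail-walked)
[33] read 'd'  n2⇒n3
[34] read 'c'  n3⇒n4  → match P0@[31:34],P2@[34:34]
[35] read 'a'  n4⇒n1 (fail-walked)
[36] read 'a'  n1⇒n5

All matches (sorted): [[0,2],[2,2],[4,2],[9,1],[9,3],[12,3],[13,2],[17,3],[19,2],[21,3],[24,3],[27,2],[34,0],[34,2]]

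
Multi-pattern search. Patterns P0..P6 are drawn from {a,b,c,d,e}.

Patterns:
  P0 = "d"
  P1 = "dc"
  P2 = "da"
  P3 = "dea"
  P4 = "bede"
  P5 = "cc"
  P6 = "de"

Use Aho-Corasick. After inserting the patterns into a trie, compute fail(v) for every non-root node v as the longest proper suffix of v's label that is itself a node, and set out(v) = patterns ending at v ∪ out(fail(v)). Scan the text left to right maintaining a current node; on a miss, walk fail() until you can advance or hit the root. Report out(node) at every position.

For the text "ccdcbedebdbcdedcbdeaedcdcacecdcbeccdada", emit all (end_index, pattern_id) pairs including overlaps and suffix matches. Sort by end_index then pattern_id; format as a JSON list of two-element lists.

Build:
Trie (insert patterns):
  n0 'ε': b→6 c→10 d→1
  n1 'd': a→3 c→2 e→4  [P0 ends]
  n2 'dc': ·  [P1 ends]
  n3 'da': ·  [P2 ends]
  n4 'de': a→5  [P6 ends]
  n5 'dea': ·  [P3 ends]
  n6 'b': e→7
  n7 'be': d→8
  n8 'bed': e→9
  n9 'bede': ·  [P4 ends]
  n10 'c': c→11
  n11 'cc': ·  [P5 ends]

Failure links (BFS by depth):
  fail(1) 'd': from fail(0)=0 chase 'd': 0 ⇒ 0;  out={0}∪out(0)={0}
  fail(6) 'b': from fail(0)=0 chase 'b': 0 ⇒ 0;  out=∅∪out(0)=∅
  fail(10) 'c': from fail(0)=0 chase 'c': 0 ⇒ 0;  out=∅∪out(0)=∅
  fail(2) 'dc': from fail(1)=0 chase 'c': 0 ⇒ 10;  out={1}∪out(10)={1}
  fail(3) 'da': from fail(1)=0 chase 'a': 0 ⇒ 0;  out={2}∪out(0)={2}
  fail(4) 'de': from fail(1)=0 chase 'e': 0 ⇒ 0;  out={6}∪out(0)={6}
  fail(7) 'be': from fail(6)=0 chase 'e': 0 ⇒ 0;  out=∅∪out(0)=∅
  fail(11) 'cc': from fail(10)=0 chase 'c': 0 ⇒ 10;  out={5}∪out(10)={5}
  fail(5) 'dea': from fail(4)=0 chase 'a': 0 ⇒ 0;  out={3}∪out(0)={3}
  fail(8) 'bed': from fail(7)=0 chase 'd': 0 ⇒ 1;  out=∅∪out(1)={0}
  fail(9) 'bede': from fail(8)=1 chase 'e': 1 ⇒ 4;  out={4}∪out(4)={4,6}

Text stream:
[0] read 'c'  n0⇒n10
[1] read 'c'  n10⇒n11  ** P5@[0:1]
[2] read 'd'  n11⇒n1 ·f  ** P0@[2:2]
[3] read 'c'  n1⇒n2  ** P1@[2:3]
[4] read 'b'  n2⇒n6 ·f
[5] read 'e'  n6⇒n7
[6] read 'd'  n7⇒n8  ** P0@[6:6]
[7] read 'e'  n8⇒n9  ** P4@[4:7],P6@[6:7]
[8] read 'b'  n9⇒n6 ·f
[9] read 'd'  n6⇒n1 ·f  ** P0@[9:9]
[10] read 'b'  n1⇒n6 ·f
[11] read 'c'  n6⇒n10 ·f
[12] read 'd'  n10⇒n1 ·f  ** P0@[12:12]
[13] read 'e'  n1⇒n4  ** P6@[12:13]
[14] read 'd'  n4⇒n1 ·f  ** P0@[14:14]
[15] read 'c'  n1⇒n2  ** P1@[14:15]
[16] read 'b'  n2⇒n6 ·f
[17] read 'd'  n6⇒n1 ·f  ** P0@[17:17]
[18] read 'e'  n1⇒n4  ** P6@[17:18]
[19] read 'a'  n4⇒n5  ** P3@[17:19]
[20] read 'e'  n5⇒n0 ·f
[21] read 'd'  n0⇒n1  ** P0@[21:21]
[22] read 'c'  n1⇒n2  ** P1@[21:22]
[23] read 'd'  n2⇒n1 ·f  ** P0@[23:23]
[24] read 'c'  n1⇒n2  ** P1@[23:24]
[25] read 'a'  n2⇒n0 ·f
[26] read 'c'  n0⇒n10
[27] read 'e'  n10⇒n0 ·f
[28] read 'c'  n0⇒n10
[29] read 'd'  n10⇒n1 ·f  ** P0@[29:29]
[30] read 'c'  n1⇒n2  ** P1@[29:30]
[31] read 'b'  n2⇒n6 ·f
[32] read 'e'  n6⇒n7
[33] read 'c'  n7⇒n10 ·f
[34] read 'c'  n10⇒n11  ** P5@[33:34]
[35] read 'd'  n11⇒n1 ·f  ** P0@[35:35]
[36] read 'a'  n1⇒n3  ** P2@[35:36]
[37] read 'd'  n3⇒n1 ·f  ** P0@[37:37]
[38] read 'a'  n1⇒n3  ** P2@[37:38]

Result: [[1,5],[2,0],[3,1],[6,0],[7,4],[7,6],[9,0],[12,0],[13,6],[14,0],[15,1],[17,0],[18,6],[19,3],[21,0],[22,1],[23,0],[24,1],[29,0],[30,1],[34,5],[35,0],[36,2],[37,0],[38,2]]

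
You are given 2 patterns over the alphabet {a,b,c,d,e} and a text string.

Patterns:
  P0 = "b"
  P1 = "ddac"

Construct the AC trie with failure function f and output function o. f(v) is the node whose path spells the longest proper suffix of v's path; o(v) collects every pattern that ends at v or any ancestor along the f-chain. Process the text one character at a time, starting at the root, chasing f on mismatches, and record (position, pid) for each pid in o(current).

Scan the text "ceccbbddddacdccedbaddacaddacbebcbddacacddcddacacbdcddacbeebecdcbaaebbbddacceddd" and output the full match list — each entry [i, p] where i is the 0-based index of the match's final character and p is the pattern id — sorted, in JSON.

Build:
Trie (insert patterns):
  0='ε' goto b→1 d→2
  1='b' goto ·  ←P0
  2='d' goto d→3
  3='dd' goto a→4
  4='dda' goto c→5
  5='ddac' goto ·  ←P1

Failure links (BFS by depth):
  n1('b'): parent n0 fail=0; on 'b' 0 → fail=0;  out {0}∪∅={0}
  n2('d'): parent n0 fail=0; on 'd' 0 → fail=0;  out ∅∪∅=∅
  n3('dd'): parent n2 fail=0; on 'd' 0 → fail=2;  out ∅∪∅=∅
  n4('dda'): parent n3 fail=2; on 'a' 2→0 → fail=0;  out ∅∪∅=∅
  n5('ddac'): parent n4 fail=0; on 'c' 0 → fail=0;  out {1}∪∅={1}

Run:
i=0 'c': node 0→0
i=1 'e': node 0→0
i=2 'c': node 0→0
i=3 'c': node 0→0
i=4 'b': node 0→1  → match P0@[4:4]
i=5 'b': node 1→1 (via fail)  → match P0@[5:5]
i=6 'd': node 1→2 (via fail)
i=7 'd': node 2→3
i=8 'd': node 3→3 (via fail)
i=9 'd': node 3→3 (via fail)
i=10 'a': node 3→4
i=11 'c': node 4→5  → match P1@[8:11]
i=12 'd': node 5→2 (via fail)
i=13 'c': node 2→0 (via fail)
i=14 'c': node 0→0
i=15 'e': node 0→0
i=16 'd': node 0→2
i=17 'b': node 2→1 (via fail)  → match P0@[17:17]
i=18 'a': node 1→0 (via fail)
i=19 'd': node 0→2
i=20 'd': node 2→3
i=21 'a': node 3→4
i=22 'c': node 4→5  → match P1@[19:22]
i=23 'a': node 5→0 (via fail)
i=24 'd': node 0→2
i=25 'd': node 2→3
i=26 'a': node 3→4
i=27 'c': node 4→5  → match P1@[24:27]
i=28 'b': node 5→1 (via fail)  → match P0@[28:28]
i=29 'e': node 1→0 (via fail)
i=30 'b': node 0→1  → match P0@[30:30]
i=31 'c': node 1→0 (via fail)
i=32 'b': node 0→1  → match P0@[32:32]
i=33 'd': node 1→2 (via fail)
i=34 'd': node 2→3
i=35 'a': node 3→4
i=36 'c': node 4→5  → match P1@[33:36]
i=37 'a': node 5→0 (via fail)
i=38 'c': node 0→0
i=39 'd': node 0→2
i=40 'd': node 2→3
i=41 'c': node 3→0 (via fail)
i=42 'd': node 0→2
i=43 'd': node 2→3
i=44 'a': node 3→4
i=45 'c': node 4→5  → match P1@[42:45]
i=46 'a': node 5→0 (via fail)
i=47 'c': node 0→0
i=48 'b': node 0→1  → match P0@[48:48]
i=49 'd': node 1→2 (via fail)
i=50 'c': node 2→0 (via fail)
i=51 'd': node 0→2
i=52 'd': node 2→3
i=53 'a': node 3→4
i=54 'c': node 4→5  → match P1@[51:54]
i=55 'b': node 5→1 (via fail)  → match P0@[55:55]
i=56 'e': node 1→0 (via fail)
i=57 'e': node 0→0
i=58 'b': node 0→1  → match P0@[58:58]
i=59 'e': node 1→0 (via fail)
i=60 'c': node 0→0
i=61 'd': node 0→2
i=62 'c': node 2→0 (via fail)
i=63 'b': node 0→1  → match P0@[63:63]
i=64 'a': node 1→0 (via fail)
i=65 'a': node 0→0
i=66 'e': node 0→0
i=67 'b': node 0→1  → match P0@[67:67]
i=68 'b': node 1→1 (via fail)  → match P0@[68:68]
i=69 'b': node 1→1 (via fail)  → match P0@[69:69]
i=70 'd': node 1→2 (via fail)
i=71 'd': node 2→3
i=72 'a': node 3→4
i=73 'c': node 4→5  → match P1@[70:73]
i=74 'c': node 5→0 (via fail)
i=75 'e': node 0→0
i=76 'd': node 0→2
i=77 'd': node 2→3
i=78 'd': node 3→3 (via fail)

All matches (sorted): [[4,0],[5,0],[11,1],[17,0],[22,1],[27,1],[28,0],[30,0],[32,0],[36,1],[45,1],[48,0],[54,1],[55,0],[58,0],[63,0],[67,0],[68,0],[69,0],[73,1]]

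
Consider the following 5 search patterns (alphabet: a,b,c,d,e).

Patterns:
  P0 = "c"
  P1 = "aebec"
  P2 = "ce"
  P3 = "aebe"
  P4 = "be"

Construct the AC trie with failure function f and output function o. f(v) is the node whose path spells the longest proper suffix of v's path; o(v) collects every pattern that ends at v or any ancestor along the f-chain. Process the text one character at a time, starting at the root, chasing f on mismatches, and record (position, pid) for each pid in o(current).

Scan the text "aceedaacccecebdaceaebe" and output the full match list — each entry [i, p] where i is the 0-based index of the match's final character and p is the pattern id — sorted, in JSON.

Build automaton:
Trie nodes:
  n0 'ε': a→2 b→8 c→1
  n1 'c': e→7  [P0 ends]
  n2 'a': e→3
  n3 'ae': b→4
  n4 'aeb': e→5
  n5 'aebe': c→6  [P3 ends]
  n6 'aebec': ·  [P1 ends]
  n7 'ce': ·  [P2 ends]
  n8 'b': e→9
  n9 'be': ·  [P4 ends]

BFS fail/out derivation:
  fail(1) 'c': from fail(0)=0 chase 'c': 0 ⇒ 0;  out={0}∪out(0)={0}
  fail(2) 'a': from fail(0)=0 chase 'a': 0 ⇒ 0;  out=∅∪out(0)=∅
  fail(8) 'b': from fail(0)=0 chase 'b': 0 ⇒ 0;  out=∅∪out(0)=∅
  fail(3) 'ae': from fail(2)=0 chase 'e': 0 ⇒ 0;  out=∅∪out(0)=∅
  fail(7) 'ce': from fail(1)=0 chase 'e': 0 ⇒ 0;  out={2}∪out(0)={2}
  fail(9) 'be': from fail(8)=0 chase 'e': 0 ⇒ 0;  out={4}∪out(0)={4}
  fail(4) 'aeb': from fail(3)=0 chase 'b': 0 ⇒ 8;  out=∅∪out(8)=∅
  fail(5) 'aebe': from fail(4)=8 chase 'e': 8 ⇒ 9;  out={3}∪out(9)={3,4}
  fail(6) 'aebec': from fail(5)=9 chase 'c': 9→0 ⇒ 1;  out={1}∪out(1)={0,1}

Scan:
i=0 'a': node 0→2
i=1 'c': node 2→1 (fail-walked)  emit P0@[1:1]
i=2 'e': node 1→7  emit P2@[1:2]
i=3 'e': node 7→0 (fail-walked)
i=4 'd': node 0→0
i=5 'a': node 0→2
i=6 'a': node 2→2 (fail-walked)
i=7 'c': node 2→1 (fail-walked)  emit P0@[7:7]
i=8 'c': node 1→1 (fail-walked)  emit P0@[8:8]
i=9 'c': node 1→1 (fail-walked)  emit P0@[9:9]
i=10 'e': node 1→7  emit P2@[9:10]
i=11 'c': node 7→1 (fail-walked)  emit P0@[11:11]
i=12 'e': node 1→7  emit P2@[11:12]
i=13 'b': node 7→8 (fail-walked)
i=14 'd': node 8→0 (fail-walked)
i=15 'a': node 0→2
i=16 'c': node 2→1 (fail-walked)  emit P0@[16:16]
i=17 'e': node 1→7  emit P2@[16:17]
i=18 'a': node 7→2 (fail-walked)
i=19 'e': node 2→3
i=20 'b': node 3→4
i=21 'e': node 4→5  emit P3@[18:21],P4@[20:21]

Result: [[1,0],[2,2],[7,0],[8,0],[9,0],[10,2],[11,0],[12,2],[16,0],[17,2],[21,3],[21,4]]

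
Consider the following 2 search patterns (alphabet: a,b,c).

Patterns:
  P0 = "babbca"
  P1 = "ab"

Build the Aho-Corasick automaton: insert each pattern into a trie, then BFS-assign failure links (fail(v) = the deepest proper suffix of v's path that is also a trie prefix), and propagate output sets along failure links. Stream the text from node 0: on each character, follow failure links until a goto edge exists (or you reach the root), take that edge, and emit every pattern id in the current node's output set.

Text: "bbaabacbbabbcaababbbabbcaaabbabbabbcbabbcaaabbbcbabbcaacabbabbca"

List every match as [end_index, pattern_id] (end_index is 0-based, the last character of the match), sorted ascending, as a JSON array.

Build automaton:
Trie nodes:
  0='ε' goto a→7 b→1
  1='b' goto a→2
  2='ba' goto b→3
  3='bab' goto b→4
  4='babb' goto c→5
  5='babbc' goto a→6
  6='babbca' goto ·  [P0 ends]
  7='a' goto b→8
  8='ab' goto ·  [P1 ends]

BFS fail/out derivation:
  fail(1) 'b': from fail(0)=0 chase 'b': 0 ⇒ 0;  out=∅∪out(0)=∅
  fail(7) 'a': from fail(0)=0 chase 'a': 0 ⇒ 0;  out=∅∪out(0)=∅
  fail(2) 'ba': from fail(1)=0 chase 'a': 0 ⇒ 7;  out=∅∪out(7)=∅
  fail(8) 'ab': from fail(7)=0 chase 'b': 0 ⇒ 1;  out={1}∪out(1)={1}
  fail(3) 'bab': from fail(2)=7 chase 'b': 7 ⇒ 8;  out=∅∪out(8)={1}
  fail(4) 'babb': from fail(3)=8 chase 'b': 8→1→0 ⇒ 1;  out=∅∪out(1)=∅
  fail(5) 'babbc': from fail(4)=1 chase 'c': 1→0 ⇒ 0;  out=∅∪out(0)=∅
  fail(6) 'babbca': from fail(5)=0 chase 'a': 0 ⇒ 7;  out={0}∪out(7)={0}

Run:
pos 0 'b': at 1
pos 1 'b': at 1 ·f
pos 2 'a': at 2
pos 3 'a': at 7 ·f
pos 4 'b': at 8  ** P1@[3:4]
pos 5 'a': at 2 ·f
pos 6 'c': at 0 ·f
pos 7 'b': at 1
pos 8 'b': at 1 ·f
pos 9 'a': at 2
pos 10 'b': at 3  ** P1@[9:10]
pos 11 'b': at 4
pos 12 'c': at 5
pos 13 'a': at 6  ** P0@[8:13]
pos 14 'a': at 7 ·f
pos 15 'b': at 8  ** P1@[14:15]
pos 16 'a': at 2 ·f
pos 17 'b': at 3  ** P1@[16:17]
pos 18 'b': at 4
pos 19 'b': at 1 ·f
pos 20 'a': at 2
pos 21 'b': at 3  ** P1@[20:21]
pos 22 'b': at 4
pos 23 'c': at 5
pos 24 'a': at 6  ** P0@[19:24]
pos 25 'a': at 7 ·f
pos 26 'a': at 7 ·f
pos 27 'b': at 8  ** P1@[26:27]
pos 28 'b': at 1 ·f
pos 29 'a': at 2
pos 30 'b': at 3  ** P1@[29:30]
pos 31 'b': at 4
pos 32 'a': at 2 ·f
pos 33 'b': at 3  ** P1@[32:33]
pos 34 'b': at 4
pos 35 'c': at 5
pos 36 'b': at 1 ·f
pos 37 'a': at 2
pos 38 'b': at 3  ** P1@[37:38]
pos 39 'b': at 4
pos 40 'c': at 5
pos 41 'a': at 6  ** P0@[36:41]
pos 42 'a': at 7 ·f
pos 43 'a': at 7 ·f
pos 44 'b': at 8  ** P1@[43:44]
pos 45 'b': at 1 ·f
pos 46 'b': at 1 ·f
pos 47 'c': at 0 ·f
pos 48 'b': at 1
pos 49 'a': at 2
pos 50 'b': at 3  ** P1@[49:50]
pos 51 'b': at 4
pos 52 'c': at 5
pos 53 'a': at 6  ** P0@[48:53]
pos 54 'a': at 7 ·f
pos 55 'c': at 0 ·f
pos 56 'a': at 7
pos 57 'b': at 8  ** P1@[56:57]
pos 58 'b': at 1 ·f
pos 59 'a': at 2
pos 60 'b': at 3  ** P1@[59:60]
pos 61 'b': at 4
pos 62 'c': at 5
pos 63 'a': at 6  ** P0@[58:63]

Matches: [[4,1],[10,1],[13,0],[15,1],[17,1],[21,1],[24,0],[27,1],[30,1],[33,1],[38,1],[41,0],[44,1],[50,1],[53,0],[57,1],[60,1],[63,0]]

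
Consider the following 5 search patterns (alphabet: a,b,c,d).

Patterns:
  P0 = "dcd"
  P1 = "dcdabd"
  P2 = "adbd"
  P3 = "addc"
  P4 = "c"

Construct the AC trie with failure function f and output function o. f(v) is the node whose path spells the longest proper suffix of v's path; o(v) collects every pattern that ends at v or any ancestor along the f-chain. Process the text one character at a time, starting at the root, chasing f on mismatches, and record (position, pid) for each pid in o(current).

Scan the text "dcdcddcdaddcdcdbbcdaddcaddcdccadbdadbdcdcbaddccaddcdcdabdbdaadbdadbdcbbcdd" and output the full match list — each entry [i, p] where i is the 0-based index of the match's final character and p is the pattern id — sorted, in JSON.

Construct AC machine:
Trie (insert patterns):
  0='ε' goto a→7 c→13 d→1
  1='d' goto c→2
  2='dc' goto d→3
  3='dcd' goto a→4  ←P0
  4='dcda' goto b→5
  5='dcdab' goto d→6
  6='dcdabd' goto ·  ←P1
  7='a' goto d→8
  8='ad' goto b→9 d→11
  9='adb' goto d→10
  10='adbd' goto ·  ←P2
  11='add' goto c→12
  12='addc' goto ·  ←P3
  13='c' goto ·  ←P4

BFS fail/out derivation:
  n1('d'): parent n0 fail=0; on 'd' 0 → fail=0;  out ∅∪∅=∅
  n7('a'): parent n0 fail=0; on 'a' 0 → fail=0;  out ∅∪∅=∅
  n13('c'): parent n0 fail=0; on 'c' 0 → fail=0;  out {4}∪∅={4}
  n2('dc'): parent n1 fail=0; on 'c' 0 → fail=13;  out ∅∪{4}={4}
  n8('ad'): parent n7 fail=0; on 'd' 0 → fail=1;  out ∅∪∅=∅
  n3('dcd'): parent n2 fail=13; on 'd' 13→0 → fail=1;  out {0}∪∅={0}
  n9('adb'): parent n8 fail=1; on 'b' 1→0 → fail=0;  out ∅∪∅=∅
  n11('add'): parent n8 fail=1; on 'd' 1→0 → fail=1;  out ∅∪∅=∅
  n4('dcda'): parent n3 fail=1; on 'a' 1→0 → fail=7;  out ∅∪∅=∅
  n10('adbd'): parent n9 fail=0; on 'd' 0 → fail=1;  out {2}∪∅={2}
  n12('addc'): parent n11 fail=1; on 'c' 1 → fail=2;  out {3}∪{4}={3,4}
  n5('dcdab'): parent n4 fail=7; on 'b' 7→0 → fail=0;  out ∅∪∅=∅
  n6('dcdabd'): parent n5 fail=0; on 'd' 0 → fail=1;  out {1}∪∅={1}

Scan:
pos 0 'd': at 1
pos 1 'c': at 2  ** P4@[1:1]
pos 2 'd': at 3  ** P0@[0:2]
pos 3 'c': at 2 (fail-walked)  ** P4@[3:3]
pos 4 'd': at 3  ** P0@[2:4]
pos 5 'd': at 1 (fail-walked)
pos 6 'c': at 2  ** P4@[6:6]
pos 7 'd': at 3  ** P0@[5:7]
pos 8 'a': at 4
pos 9 'd': at 8 (fail-walked)
pos 10 'd': at 11
pos 11 'c': at 12  ** P3@[8:11],P4@[11:11]
pos 12 'd': at 3 (fail-walked)  ** P0@[10:12]
pos 13 'c': at 2 (fail-walked)  ** P4@[13:13]
pos 14 'd': at 3  ** P0@[12:14]
pos 15 'b': at 0 (fail-walked)
pos 16 'b': at 0
pos 17 'c': at 13  ** P4@[17:17]
pos 18 'd': at 1 (fail-walked)
pos 19 'a': at 7 (fail-walked)
pos 20 'd': at 8
pos 21 'd': at 11
pos 22 'c': at 12  ** P3@[19:22],P4@[22:22]
pos 23 'a': at 7 (fail-walked)
pos 24 'd': at 8
pos 25 'd': at 11
pos 26 'c': at 12  ** P3@[23:26],P4@[26:26]
pos 27 'd': at 3 (fail-walked)  ** P0@[25:27]
pos 28 'c': at 2 (fail-walked)  ** P4@[28:28]
pos 29 'c': at 13 (fail-walked)  ** P4@[29:29]
pos 30 'a': at 7 (fail-walked)
pos 31 'd': at 8
pos 32 'b': at 9
pos 33 'd': at 10  ** P2@[30:33]
pos 34 'a': at 7 (fail-walked)
pos 35 'd': at 8
pos 36 'b': at 9
pos 37 'd': at 10  ** P2@[34:37]
pos 38 'c': at 2 (fail-walked)  ** P4@[38:38]
pos 39 'd': at 3  ** P0@[37:39]
pos 40 'c': at 2 (fail-walked)  ** P4@[40:40]
pos 41 'b': at 0 (fail-walked)
pos 42 'a': at 7
pos 43 'd': at 8
pos 44 'd': at 11
pos 45 'c': at 12  ** P3@[42:45],P4@[45:45]
pos 46 'c': at 13 (fail-walked)  ** P4@[46:46]
pos 47 'a': at 7 (fail-walked)
pos 48 'd': at 8
pos 49 'd': at 11
pos 50 'c': at 12  ** P3@[47:50],P4@[50:50]
pos 51 'd': at 3 (fail-walked)  ** P0@[49:51]
pos 52 'c': at 2 (fail-walked)  ** P4@[52:52]
pos 53 'd': at 3  ** P0@[51:53]
pos 54 'a': at 4
pos 55 'b': at 5
pos 56 'd': at 6  ** P1@[51:56]
pos 57 'b': at 0 (fail-walked)
pos 58 'd': at 1
pos 59 'a': at 7 (fail-walked)
pos 60 'a': at 7 (fail-walked)
pos 61 'd': at 8
pos 62 'b': at 9
pos 63 'd': at 10  ** P2@[60:63]
pos 64 'a': at 7 (fail-walked)
pos 65 'd': at 8
pos 66 'b': at 9
pos 67 'd': at 10  ** P2@[64:67]
pos 68 'c': at 2 (fail-walked)  ** P4@[68:68]
pos 69 'b': at 0 (fail-walked)
pos 70 'b': at 0
pos 71 'c': at 13  ** P4@[71:71]
pos 72 'd': at 1 (fail-walked)
pos 73 'd': at 1 (fail-walked)

Matches: [[1,4],[2,0],[3,4],[4,0],[6,4],[7,0],[11,3],[11,4],[12,0],[13,4],[14,0],[17,4],[22,3],[22,4],[26,3],[26,4],[27,0],[28,4],[29,4],[33,2],[37,2],[38,4],[39,0],[40,4],[45,3],[45,4],[46,4],[50,3],[50,4],[51,0],[52,4],[53,0],[56,1],[63,2],[67,2],[68,4],[71,4]]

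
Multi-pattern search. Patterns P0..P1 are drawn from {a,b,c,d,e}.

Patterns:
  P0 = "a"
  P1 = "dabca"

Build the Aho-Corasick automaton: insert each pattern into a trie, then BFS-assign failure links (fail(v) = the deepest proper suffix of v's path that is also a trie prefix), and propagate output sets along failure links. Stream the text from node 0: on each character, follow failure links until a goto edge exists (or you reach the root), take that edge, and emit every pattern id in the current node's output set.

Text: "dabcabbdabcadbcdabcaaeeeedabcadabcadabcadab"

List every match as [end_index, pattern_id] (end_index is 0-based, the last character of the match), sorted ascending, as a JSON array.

Build:
Trie nodes:
  0='ε' goto a→1 d→2
  1='a' goto ·  [P0 ends]
  2='d' goto a→3
  3='da' goto b→4
  4='dab' goto c→5
  5='dabc' goto a→6
  6='dabca' goto ·  [P1 ends]

Failure links (BFS by depth):
  n1('a'): parent n0 fail=0; on 'a' 0 → fail=0;  out {0}∪∅={0}
  n2('d'): parent n0 fail=0; on 'd' 0 → fail=0;  out ∅∪∅=∅
  n3('da'): parent n2 fail=0; on 'a' 0 → fail=1;  out ∅∪{0}={0}
  n4('dab'): parent n3 fail=1; on 'b' 1→0 → fail=0;  out ∅∪∅=∅
  n5('dabc'): parent n4 fail=0; on 'c' 0 → fail=0;  out ∅∪∅=∅
  n6('dabca'): parent n5 fail=0; on 'a' 0 → fail=1;  out {1}∪{0}={0,1}

Scan:
i=0 'd': node 0→2
i=1 'a': node 2→3  ** P0@[1:1]
i=2 'b': node 3→4
i=3 'c': node 4→5
i=4 'a': node 5→6  ** P0@[4:4],P1@[0:4]
i=5 'b': node 6→0 (fail-walked)
i=6 'b': node 0→0
i=7 'd': node 0→2
i=8 'a': node 2→3  ** P0@[8:8]
i=9 'b': node 3→4
i=10 'c': node 4→5
i=11 'a': node 5→6  ** P0@[11:11],P1@[7:11]
i=12 'd': node 6→2 (fail-walked)
i=13 'b': node 2→0 (fail-walked)
i=14 'c': node 0→0
i=15 'd': node 0→2
i=16 'a': node 2→3  ** P0@[16:16]
i=17 'b': node 3→4
i=18 'c': node 4→5
i=19 'a': node 5→6  ** P0@[19:19],P1@[15:19]
i=20 'a': node 6→1 (fail-walked)  ** P0@[20:20]
i=21 'e': node 1→0 (fail-walked)
i=22 'e': node 0→0
i=23 'e': node 0→0
i=24 'e': node 0→0
i=25 'd': node 0→2
i=26 'a': node 2→3  ** P0@[26:26]
i=27 'b': node 3→4
i=28 'c': node 4→5
i=29 'a': node 5→6  ** P0@[29:29],P1@[25:29]
i=30 'd': node 6→2 (fail-walked)
i=31 'a': node 2→3  ** P0@[31:31]
i=32 'b': node 3→4
i=33 'c': node 4→5
i=34 'a': node 5→6  ** P0@[34:34],P1@[30:34]
i=35 'd': node 6→2 (fail-walked)
i=36 'a': node 2→3  ** P0@[36:36]
i=37 'b': node 3→4
i=38 'c': node 4→5
i=39 'a': node 5→6  ** P0@[39:39],P1@[35:39]
i=40 'd': node 6→2 (fail-walked)
i=41 'a': node 2→3  ** P0@[41:41]
i=42 'b': node 3→4

Result: [[1,0],[4,0],[4,1],[8,0],[11,0],[11,1],[16,0],[19,0],[19,1],[20,0],[26,0],[29,0],[29,1],[31,0],[34,0],[34,1],[36,0],[39,0],[39,1],[41,0]]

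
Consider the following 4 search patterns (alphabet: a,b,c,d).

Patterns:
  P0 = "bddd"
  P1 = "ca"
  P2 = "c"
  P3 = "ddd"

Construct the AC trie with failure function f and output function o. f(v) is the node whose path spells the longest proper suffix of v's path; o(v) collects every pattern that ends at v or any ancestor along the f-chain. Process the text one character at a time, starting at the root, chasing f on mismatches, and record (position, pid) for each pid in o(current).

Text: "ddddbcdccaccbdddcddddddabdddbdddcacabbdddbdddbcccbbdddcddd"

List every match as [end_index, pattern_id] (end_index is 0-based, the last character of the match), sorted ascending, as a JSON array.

Build:
Trie nodes:
  0='ε' goto b→1 c→5 d→7
  1='b' goto d→2
  2='bd' goto d→3
  3='bdd' goto d→4
  4='bddd' goto ·  [P0 ends]
  5='c' goto a→6  [P2 ends]
  6='ca' goto ·  [P1 ends]
  7='d' goto d→8
  8='dd' goto d→9
  9='ddd' goto ·  [P3 ends]

Failure links (BFS by depth):
  fail(1) 'b': from fail(0)=0 chase 'b': 0 ⇒ 0;  out=∅∪out(0)=∅
  fail(5) 'c': from fail(0)=0 chase 'c': 0 ⇒ 0;  out={2}∪out(0)={2}
  fail(7) 'd': from fail(0)=0 chase 'd': 0 ⇒ 0;  out=∅∪out(0)=∅
  fail(2) 'bd': from fail(1)=0 chase 'd': 0 ⇒ 7;  out=∅∪out(7)=∅
  fail(6) 'ca': from fail(5)=0 chase 'a': 0 ⇒ 0;  out={1}∪out(0)={1}
  fail(8) 'dd': from fail(7)=0 chase 'd': 0 ⇒ 7;  out=∅∪out(7)=∅
  fail(3) 'bdd': from fail(2)=7 chase 'd': 7 ⇒ 8;  out=∅∪out(8)=∅
  fail(9) 'ddd': from fail(8)=7 chase 'd': 7 ⇒ 8;  out={3}∪out(8)={3}
  fail(4) 'bddd': from fail(3)=8 chase 'd': 8 ⇒ 9;  out={0}∪out(9)={0,3}

Text stream:
pos 0 'd': at 7
pos 1 'd': at 8
pos 2 'd': at 9  ** P3@[0:2]
pos 3 'd': at 9 ·f  ** P3@[1:3]
pos 4 'b': at 1 ·f
pos 5 'c': at 5 ·f  ** P2@[5:5]
pos 6 'd': at 7 ·f
pos 7 'c': at 5 ·f  ** P2@[7:7]
pos 8 'c': at 5 ·f  ** P2@[8:8]
pos 9 'a': at 6  ** P1@[8:9]
pos 10 'c': at 5 ·f  ** P2@[10:10]
pos 11 'c': at 5 ·f  ** P2@[11:11]
pos 12 'b': at 1 ·f
pos 13 'd': at 2
pos 14 'd': at 3
pos 15 'd': at 4  ** P0@[12:15],P3@[13:15]
pos 16 'c': at 5 ·f  ** P2@[16:16]
pos 17 'd': at 7 ·f
pos 18 'd': at 8
pos 19 'd': at 9  ** P3@[17:19]
pos 20 'd': at 9 ·f  ** P3@[18:20]
pos 21 'd': at 9 ·f  ** P3@[19:21]
pos 22 'd': at 9 ·f  ** P3@[20:22]
pos 23 'a': at 0 ·f
pos 24 'b': at 1
pos 25 'd': at 2
pos 26 'd': at 3
pos 27 'd': at 4  ** P0@[24:27],P3@[25:27]
pos 28 'b': at 1 ·f
pos 29 'd': at 2
pos 30 'd': at 3
pos 31 'd': at 4  ** P0@[28:31],P3@[29:31]
pos 32 'c': at 5 ·f  ** P2@[32:32]
pos 33 'a': at 6  ** P1@[32:33]
pos 34 'c': at 5 ·f  ** P2@[34:34]
pos 35 'a': at 6  ** P1@[34:35]
pos 36 'b': at 1 ·f
pos 37 'b': at 1 ·f
pos 38 'd': at 2
pos 39 'd': at 3
pos 40 'd': at 4  ** P0@[37:40],P3@[38:40]
pos 41 'b': at 1 ·f
pos 42 'd': at 2
pos 43 'd': at 3
pos 44 'd': at 4  ** P0@[41:44],P3@[42:44]
pos 45 'b': at 1 ·f
pos 46 'c': at 5 ·f  ** P2@[46:46]
pos 47 'c': at 5 ·f  ** P2@[47:47]
pos 48 'c': at 5 ·f  ** P2@[48:48]
pos 49 'b': at 1 ·f
pos 50 'b': at 1 ·f
pos 51 'd': at 2
pos 52 'd': at 3
pos 53 'd': at 4  ** P0@[50:53],P3@[51:53]
pos 54 'c': at 5 ·f  ** P2@[54:54]
pos 55 'd': at 7 ·f
pos 56 'd': at 8
pos 57 'd': at 9  ** P3@[55:57]

All matches (sorted): [[2,3],[3,3],[5,2],[7,2],[8,2],[9,1],[10,2],[11,2],[15,0],[15,3],[16,2],[19,3],[20,3],[21,3],[22,3],[27,0],[27,3],[31,0],[31,3],[32,2],[33,1],[34,2],[35,1],[40,0],[40,3],[44,0],[44,3],[46,2],[47,2],[48,2],[53,0],[53,3],[54,2],[57,3]]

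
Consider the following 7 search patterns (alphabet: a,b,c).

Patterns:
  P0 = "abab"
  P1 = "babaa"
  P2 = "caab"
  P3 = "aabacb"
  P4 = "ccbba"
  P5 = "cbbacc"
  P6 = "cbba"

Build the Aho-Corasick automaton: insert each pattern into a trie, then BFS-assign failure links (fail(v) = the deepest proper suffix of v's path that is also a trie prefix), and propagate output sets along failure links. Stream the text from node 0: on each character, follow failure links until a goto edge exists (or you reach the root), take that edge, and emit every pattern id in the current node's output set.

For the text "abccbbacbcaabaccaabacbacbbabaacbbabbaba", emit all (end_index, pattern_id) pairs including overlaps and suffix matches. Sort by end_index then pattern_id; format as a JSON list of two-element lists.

Construct AC machine:
Trie (insert patterns):
  n0 'ε': a→1 b→5 c→10
  n1 'a': a→14 b→2
  n2 'ab': a→3
  n3 'aba': b→4
  n4 'abab': ·  ←P0
  n5 'b': a→6
  n6 'ba': b→7
  n7 'bab': a→8
  n8 'baba': a→9
  n9 'babaa': ·  ←P1
  n10 'c': a→11 b→23 c→19
  n11 'ca': a→12
  n12 'caa': b→13
  n13 'caab': ·  ←P2
  n14 'aa': b→15
  n15 'aab': a→16
  n16 'aaba': c→17
  n17 'aabac': b→18
  n18 'aabacb': ·  ←P3
  n19 'cc': b→20
  n20 'ccb': b→21
  n21 'ccbb': a→22
  n22 'ccbba': ·  ←P4
  n23 'cb': b→24
  n24 'cbb': a→25
  n25 'cbba': c→26  ←P6
  n26 'cbbac': c→27
  n27 'cbbacc': ·  ←P5

BFS fail/out derivation:
  fail(1) 'a': from fail(0)=0 chase 'a': 0 ⇒ 0;  out=∅∪out(0)=∅
  fail(5) 'b': from fail(0)=0 chase 'b': 0 ⇒ 0;  out=∅∪out(0)=∅
  fail(10) 'c': from fail(0)=0 chase 'c': 0 ⇒ 0;  out=∅∪out(0)=∅
  fail(2) 'ab': from fail(1)=0 chase 'b': 0 ⇒ 5;  out=∅∪out(5)=∅
  fail(6) 'ba': from fail(5)=0 chase 'a': 0 ⇒ 1;  out=∅∪out(1)=∅
  fail(11) 'ca': from fail(10)=0 chase 'a': 0 ⇒ 1;  out=∅∪out(1)=∅
  fail(14) 'aa': from fail(1)=0 chase 'a': 0 ⇒ 1;  out=∅∪out(1)=∅
  fail(19) 'cc': from fail(10)=0 chase 'c': 0 ⇒ 10;  out=∅∪out(10)=∅
  fail(23) 'cb': from fail(10)=0 chase 'b': 0 ⇒ 5;  out=∅∪out(5)=∅
  fail(3) 'aba': from fail(2)=5 chase 'a': 5 ⇒ 6;  out=∅∪out(6)=∅
  fail(7) 'bab': from fail(6)=1 chase 'b': 1 ⇒ 2;  out=∅∪out(2)=∅
  fail(12) 'caa': from fail(11)=1 chase 'a': 1 ⇒ 14;  out=∅∪out(14)=∅
  fail(15) 'aab': from fail(14)=1 chase 'b': 1 ⇒ 2;  out=∅∪out(2)=∅
  fail(20) 'ccb': from fail(19)=10 chase 'b': 10 ⇒ 23;  out=∅∪out(23)=∅
  fail(24) 'cbb': from fail(23)=5 chase 'b': 5→0 ⇒ 5;  out=∅∪out(5)=∅
  fail(4) 'abab': from fail(3)=6 chase 'b': 6 ⇒ 7;  out={0}∪out(7)={0}
  fail(8) 'baba': from fail(7)=2 chase 'a': 2 ⇒ 3;  out=∅∪out(3)=∅
  fail(13) 'caab': from fail(12)=14 chase 'b': 14 ⇒ 15;  out={2}∪out(15)={2}
  fail(16) 'aaba': from fail(15)=2 chase 'a': 2 ⇒ 3;  out=∅∪out(3)=∅
  fail(21) 'ccbb': from fail(20)=23 chase 'b': 23 ⇒ 24;  out=∅∪out(24)=∅
  fail(25) 'cbba': from fail(24)=5 chase 'a': 5 ⇒ 6;  out={6}∪out(6)={6}
  fail(9) 'babaa': from fail(8)=3 chase 'a': 3→6→1 ⇒ 14;  out={1}∪out(14)={1}
  fail(17) 'aabac': from fail(16)=3 chase 'c': 3→6→1→0 ⇒ 10;  out=∅∪out(10)=∅
  fail(22) 'ccbba': from fail(21)=24 chase 'a': 24 ⇒ 25;  out={4}∪out(25)={4,6}
  fail(26) 'cbbac': from fail(25)=6 chase 'c': 6→1→0 ⇒ 10;  out=∅∪out(10)=∅
  fail(18) 'aabacb': from fail(17)=10 chase 'b': 10 ⇒ 23;  out={3}∪out(23)={3}
  fail(27) 'cbbacc': from fail(26)=10 chase 'c': 10 ⇒ 19;  out={5}∪out(19)={5}

Run:
i=0 'a': node 0→1
i=1 'b': node 1→2
i=2 'c': node 2→10 (via fail)
i=3 'c': node 10→19
i=4 'b': node 19→20
i=5 'b': node 20→21
i=6 'a': node 21→22  → match P4@[2:6],P6@[3:6]
i=7 'c': node 22→26 (via fail)
i=8 'b': node 26→23 (via fail)
i=9 'c': node 23→10 (via fail)
i=10 'a': node 10→11
i=11 'a': node 11→12
i=12 'b': node 12→13  → match P2@[9:12]
i=13 'a': node 13→16 (via fail)
i=14 'c': node 16→17
i=15 'c': node 17→19 (via fail)
i=16 'a': node 19→11 (via fail)
i=17 'a': node 11→12
i=18 'b': node 12→13  → match P2@[15:18]
i=19 'a': node 13→16 (via fail)
i=20 'c': node 16→17
i=21 'b': node 17→18  → match P3@[16:21]
i=22 'a': node 18→6 (via fail)
i=23 'c': node 6→10 (via fail)
i=24 'b': node 10→23
i=25 'b': node 23→24
i=26 'a': node 24→25  → match P6@[23:26]
i=27 'b': node 25→7 (via fail)
i=28 'a': node 7→8
i=29 'a': node 8→9  → match P1@[25:29]
i=30 'c': node 9→10 (via fail)
i=31 'b': node 10→23
i=32 'b': node 23→24
i=33 'a': node 24→25  → match P6@[30:33]
i=34 'b': node 25→7 (via fail)
i=35 'b': node 7→5 (via fail)
i=36 'a': node 5→6
i=37 'b': node 6→7
i=38 'a': node 7→8

All matches (sorted): [[6,4],[6,6],[12,2],[18,2],[21,3],[26,6],[29,1],[33,6]]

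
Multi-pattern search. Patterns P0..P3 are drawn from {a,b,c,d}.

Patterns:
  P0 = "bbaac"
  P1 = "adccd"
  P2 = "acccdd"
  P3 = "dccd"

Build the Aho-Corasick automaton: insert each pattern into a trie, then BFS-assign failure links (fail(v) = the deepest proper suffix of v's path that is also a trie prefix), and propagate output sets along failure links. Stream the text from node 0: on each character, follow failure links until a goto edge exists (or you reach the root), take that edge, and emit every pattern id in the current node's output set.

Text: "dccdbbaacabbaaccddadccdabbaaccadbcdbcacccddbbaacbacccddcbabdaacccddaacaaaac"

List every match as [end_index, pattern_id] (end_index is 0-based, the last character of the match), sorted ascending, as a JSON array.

Build:
Trie (insert patterns):
  n0 'ε': a→6 b→1 d→16
  n1 'b': b→2
  n2 'bb': a→3
  n3 'bba': a→4
  n4 'bbaa': c→5
  n5 'bbaac': ·  [P0 ends]
  n6 'a': c→11 d→7
  n7 'ad': c→8
  n8 'adc': c→9
  n9 'adcc': d→10
  n10 'adccd': ·  [P1 ends]
  n11 'ac': c→12
  n12 'acc': c→13
  n13 'accc': d→14
  n14 'acccd': d→15
  n15 'acccdd': ·  [P2 ends]
  n16 'd': c→17
  n17 'dc': c→18
  n18 'dcc': d→19
  n19 'dccd': ·  [P3 ends]

Failure links (BFS by depth):
  fail(1) 'b': from fail(0)=0 chase 'b': 0 ⇒ 0;  out=∅∪out(0)=∅
  fail(6) 'a': from fail(0)=0 chase 'a': 0 ⇒ 0;  out=∅∪out(0)=∅
  fail(16) 'd': from fail(0)=0 chase 'd': 0 ⇒ 0;  out=∅∪out(0)=∅
  fail(2) 'bb': from fail(1)=0 chase 'b': 0 ⇒ 1;  out=∅∪out(1)=∅
  fail(7) 'ad': from fail(6)=0 chase 'd': 0 ⇒ 16;  out=∅∪out(16)=∅
  fail(11) 'ac': from fail(6)=0 chase 'c': 0 ⇒ 0;  out=∅∪out(0)=∅
  fail(17) 'dc': from fail(16)=0 chase 'c': 0 ⇒ 0;  out=∅∪out(0)=∅
  fail(3) 'bba': from fail(2)=1 chase 'a': 1→0 ⇒ 6;  out=∅∪out(6)=∅
  fail(8) 'adc': from fail(7)=16 chase 'c': 16 ⇒ 17;  out=∅∪out(17)=∅
  fail(12) 'acc': from fail(11)=0 chase 'c': 0 ⇒ 0;  out=∅∪out(0)=∅
  fail(18) 'dcc': from fail(17)=0 chase 'c': 0 ⇒ 0;  out=∅∪out(0)=∅
  fail(4) 'bbaa': from fail(3)=6 chase 'a': 6→0 ⇒ 6;  out=∅∪out(6)=∅
  fail(9) 'adcc': from fail(8)=17 chase 'c': 17 ⇒ 18;  out=∅∪out(18)=∅
  fail(13) 'accc': from fail(12)=0 chase 'c': 0 ⇒ 0;  out=∅∪out(0)=∅
  fail(19) 'dccd': from fail(18)=0 chase 'd': 0 ⇒ 16;  out={3}∪out(16)={3}
  fail(5) 'bbaac': from fail(4)=6 chase 'c': 6 ⇒ 11;  out={0}∪out(11)={0}
  fail(10) 'adccd': from fail(9)=18 chase 'd': 18 ⇒ 19;  out={1}∪out(19)={1,3}
  fail(14) 'acccd': from fail(13)=0 chase 'd': 0 ⇒ 16;  out=∅∪out(16)=∅
  fail(15) 'acccdd': from fail(14)=16 chase 'd': 16→0 ⇒ 16;  out={2}∪out(16)={2}

Scan:
pos 0 'd': at 16
pos 1 'c': at 17
pos 2 'c': at 18
pos 3 'd': at 19  → match P3@[0:3]
pos 4 'b': at 1 ·f
pos 5 'b': at 2
pos 6 'a': at 3
pos 7 'a': at 4
pos 8 'c': at 5  → match P0@[4:8]
pos 9 'a': at 6 ·f
pos 10 'b': at 1 ·f
pos 11 'b': at 2
pos 12 'a': at 3
pos 13 'a': at 4
pos 14 'c': at 5  → match P0@[10:14]
pos 15 'c': at 12 ·f
pos 16 'd': at 16 ·f
pos 17 'd': at 16 ·f
pos 18 'a': at 6 ·f
pos 19 'd': at 7
pos 20 'c': at 8
pos 21 'c': at 9
pos 22 'd': at 10  → match P1@[18:22],P3@[19:22]
pos 23 'a': at 6 ·f
pos 24 'b': at 1 ·f
pos 25 'b': at 2
pos 26 'a': at 3
pos 27 'a': at 4
pos 28 'c': at 5  → match P0@[24:28]
pos 29 'c': at 12 ·f
pos 30 'a': at 6 ·f
pos 31 'd': at 7
pos 32 'b': at 1 ·f
pos 33 'c': at 0 ·f
pos 34 'd': at 16
pos 35 'b': at 1 ·f
pos 36 'c': at 0 ·f
pos 37 'a': at 6
pos 38 'c': at 11
pos 39 'c': at 12
pos 40 'c': at 13
pos 41 'd': at 14
pos 42 'd': at 15  → match P2@[37:42]
pos 43 'b': at 1 ·f
pos 44 'b': at 2
pos 45 'a': at 3
pos 46 'a': at 4
pos 47 'c': at 5  → match P0@[43:47]
pos 48 'b': at 1 ·f
pos 49 'a': at 6 ·f
pos 50 'c': at 11
pos 51 'c': at 12
pos 52 'c': at 13
pos 53 'd': at 14
pos 54 'd': at 15  → match P2@[49:54]
pos 55 'c': at 17 ·f
pos 56 'b': at 1 ·f
pos 57 'a': at 6 ·f
pos 58 'b': at 1 ·f
pos 59 'd': at 16 ·f
pos 60 'a': at 6 ·f
pos 61 'a': at 6 ·f
pos 62 'c': at 11
pos 63 'c': at 12
pos 64 'c': at 13
pos 65 'd': at 14
pos 66 'd': at 15  → match P2@[61:66]
pos 67 'a': at 6 ·f
pos 68 'a': at 6 ·f
pos 69 'c': at 11
pos 70 'a': at 6 ·f
pos 71 'a': at 6 ·f
pos 72 'a': at 6 ·f
pos 73 'a': at 6 ·f
pos 74 'c': at 11

Result: [[3,3],[8,0],[14,0],[22,1],[22,3],[28,0],[42,2],[47,0],[54,2],[66,2]]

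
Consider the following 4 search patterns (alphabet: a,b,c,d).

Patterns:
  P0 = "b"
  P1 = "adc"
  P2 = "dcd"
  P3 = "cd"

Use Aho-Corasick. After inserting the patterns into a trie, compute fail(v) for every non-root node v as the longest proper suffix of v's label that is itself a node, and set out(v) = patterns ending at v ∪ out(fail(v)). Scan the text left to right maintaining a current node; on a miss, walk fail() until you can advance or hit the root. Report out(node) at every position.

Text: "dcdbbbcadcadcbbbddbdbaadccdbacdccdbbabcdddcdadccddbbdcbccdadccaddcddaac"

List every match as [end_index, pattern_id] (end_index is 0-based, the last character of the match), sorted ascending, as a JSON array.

Build:
Trie (insert patterns):
  n0 'ε': a→2 b→1 c→8 d→5
  n1 'b': ·  ←P0
  n2 'a': d→3
  n3 'ad': c→4
  n4 'adc': ·  ←P1
  n5 'd': c→6
  n6 'dc': d→7
  n7 'dcd': ·  ←P2
  n8 'c': d→9
  n9 'cd': ·  ←P3

BFS fail/out derivation:
  fail(1) 'b': from fail(0)=0 chase 'b': 0 ⇒ 0;  out={0}∪out(0)={0}
  fail(2) 'a': from fail(0)=0 chase 'a': 0 ⇒ 0;  out=∅∪out(0)=∅
  fail(5) 'd': from fail(0)=0 chase 'd': 0 ⇒ 0;  out=∅∪out(0)=∅
  fail(8) 'c': from fail(0)=0 chase 'c': 0 ⇒ 0;  out=∅∪out(0)=∅
  fail(3) 'ad': from fail(2)=0 chase 'd': 0 ⇒ 5;  out=∅∪out(5)=∅
  fail(6) 'dc': from fail(5)=0 chase 'c': 0 ⇒ 8;  out=∅∪out(8)=∅
  fail(9) 'cd': from fail(8)=0 chase 'd': 0 ⇒ 5;  out={3}∪out(5)={3}
  fail(4) 'adc': from fail(3)=5 chase 'c': 5 ⇒ 6;  out={1}∪out(6)={1}
  fail(7) 'dcd': from fail(6)=8 chase 'd': 8 ⇒ 9;  out={2}∪out(9)={2,3}

Scan:
i=0 'd': node 0→5
i=1 'c': node 5→6
i=2 'd': node 6→7  emit P2@[0:2],P3@[1:2]
i=3 'b': node 7→1 (fail-walked)  emit P0@[3:3]
i=4 'b': node 1→1 (fail-walked)  emit P0@[4:4]
i=5 'b': node 1→1 (fail-walked)  emit P0@[5:5]
i=6 'c': node 1→8 (fail-walked)
i=7 'a': node 8→2 (fail-walked)
i=8 'd': node 2→3
i=9 'c': node 3→4  emit P1@[7:9]
i=10 'a': node 4→2 (fail-walked)
i=11 'd': node 2→3
i=12 'c': node 3→4  emit P1@[10:12]
i=13 'b': node 4→1 (fail-walked)  emit P0@[13:13]
i=14 'b': node 1→1 (fail-walked)  emit P0@[14:14]
i=15 'b': node 1→1 (fail-walked)  emit P0@[15:15]
i=16 'd': node 1→5 (fail-walked)
i=17 'd': node 5→5 (fail-walked)
i=18 'b': node 5→1 (fail-walked)  emit P0@[18:18]
i=19 'd': node 1→5 (fail-walked)
i=20 'b': node 5→1 (fail-walked)  emit P0@[20:20]
i=21 'a': node 1→2 (fail-walked)
i=22 'a': node 2→2 (fail-walked)
i=23 'd': node 2→3
i=24 'c': node 3→4  emit P1@[22:24]
i=25 'c': node 4→8 (fail-walked)
i=26 'd': node 8→9  emit P3@[25:26]
i=27 'b': node 9→1 (fail-walked)  emit P0@[27:27]
i=28 'a': node 1→2 (fail-walked)
i=29 'c': node 2→8 (fail-walked)
i=30 'd': node 8→9  emit P3@[29:30]
i=31 'c': node 9→6 (fail-walked)
i=32 'c': node 6→8 (fail-walked)
i=33 'd': node 8→9  emit P3@[32:33]
i=34 'b': node 9→1 (fail-walked)  emit P0@[34:34]
i=35 'b': node 1→1 (fail-walked)  emit P0@[35:35]
i=36 'a': node 1→2 (fail-walked)
i=37 'b': node 2→1 (fail-walked)  emit P0@[37:37]
i=38 'c': node 1→8 (fail-walked)
i=39 'd': node 8→9  emit P3@[38:39]
i=40 'd': node 9→5 (fail-walked)
i=41 'd': node 5→5 (fail-walked)
i=42 'c': node 5→6
i=43 'd': node 6→7  emit P2@[41:43],P3@[42:43]
i=44 'a': node 7→2 (fail-walked)
i=45 'd': node 2→3
i=46 'c': node 3→4  emit P1@[44:46]
i=47 'c': node 4→8 (fail-walked)
i=48 'd': node 8→9  emit P3@[47:48]
i=49 'd': node 9→5 (fail-walked)
i=50 'b': node 5→1 (fail-walked)  emit P0@[50:50]
i=51 'b': node 1→1 (fail-walked)  emit P0@[51:51]
i=52 'd': node 1→5 (fail-walked)
i=53 'c': node 5→6
i=54 'b': node 6→1 (fail-walked)  emit P0@[54:54]
i=55 'c': node 1→8 (fail-walked)
i=56 'c': node 8→8 (fail-walked)
i=57 'd': node 8→9  emit P3@[56:57]
i=58 'a': node 9→2 (fail-walked)
i=59 'd': node 2→3
i=60 'c': node 3→4  emit P1@[58:60]
i=61 'c': node 4→8 (fail-walked)
i=62 'a': node 8→2 (fail-walked)
i=63 'd': node 2→3
i=64 'd': node 3→5 (fail-walked)
i=65 'c': node 5→6
i=66 'd': node 6→7  emit P2@[64:66],P3@[65:66]
i=67 'd': node 7→5 (fail-walked)
i=68 'a': node 5→2 (fail-walked)
i=69 'a': node 2→2 (fail-walked)
i=70 'c': node 2→8 (fail-walked)

Matches: [[2,2],[2,3],[3,0],[4,0],[5,0],[9,1],[12,1],[13,0],[14,0],[15,0],[18,0],[20,0],[24,1],[26,3],[27,0],[30,3],[33,3],[34,0],[35,0],[37,0],[39,3],[43,2],[43,3],[46,1],[48,3],[50,0],[51,0],[54,0],[57,3],[60,1],[66,2],[66,3]]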